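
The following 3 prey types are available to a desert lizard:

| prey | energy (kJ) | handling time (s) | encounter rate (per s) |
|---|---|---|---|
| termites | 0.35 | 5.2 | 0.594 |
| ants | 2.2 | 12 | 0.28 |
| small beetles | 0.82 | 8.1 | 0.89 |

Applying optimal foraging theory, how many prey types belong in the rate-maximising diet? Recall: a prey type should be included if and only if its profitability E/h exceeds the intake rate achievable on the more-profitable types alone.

Profitabilities (E/h, kJ/s): ants 0.183, small beetles 0.101, termites 0.0673. Add prey in this order while the next type's profitability exceeds the intake rate on those already taken.
Rate on top 1: 0.1413. small beetles: 0.101 < 0.1413 → exclude; stop.
Optimal diet: ants — 1 of 3 types.

1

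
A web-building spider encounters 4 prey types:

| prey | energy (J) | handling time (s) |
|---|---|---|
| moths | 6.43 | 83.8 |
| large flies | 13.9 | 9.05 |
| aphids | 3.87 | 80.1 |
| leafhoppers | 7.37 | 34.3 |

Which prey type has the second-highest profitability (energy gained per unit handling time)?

In descending order of E/h:
large flies: 13.9/9.05 = 1.54 J/s
leafhoppers: 7.37/34.3 = 0.215 J/s
moths: 6.43/83.8 = 0.0767 J/s
aphids: 3.87/80.1 = 0.0483 J/s

leafhoppers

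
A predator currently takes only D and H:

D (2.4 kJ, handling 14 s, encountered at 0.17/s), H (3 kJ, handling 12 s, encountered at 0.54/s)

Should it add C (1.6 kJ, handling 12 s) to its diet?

On D and H alone, R = ΣλE/(1+Σλh) = 2.028/9.86 = 0.2057 kJ/s.
C: E/h = 1.6/12 = 0.1333 kJ/s.
0.1333 < 0.2057, so adding C would lower the average — exclude it.

No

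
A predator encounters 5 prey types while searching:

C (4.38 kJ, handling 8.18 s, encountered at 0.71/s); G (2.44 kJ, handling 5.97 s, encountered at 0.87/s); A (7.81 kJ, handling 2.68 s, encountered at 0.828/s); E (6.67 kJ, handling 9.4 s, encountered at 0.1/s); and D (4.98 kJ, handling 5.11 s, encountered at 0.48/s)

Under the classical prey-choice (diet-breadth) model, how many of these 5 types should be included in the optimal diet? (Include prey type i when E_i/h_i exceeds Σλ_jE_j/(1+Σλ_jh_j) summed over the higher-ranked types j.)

Rank by E/h (kJ/s): A 2.91, D 0.975, E 0.71, C 0.535, G 0.409. Include each in turn until the next type's E/h falls below the running intake rate.
Rate on top 1: 2.009. D: 0.975 < 2.009 → exclude; stop.
Optimal diet: A — 1 of 5 types.

1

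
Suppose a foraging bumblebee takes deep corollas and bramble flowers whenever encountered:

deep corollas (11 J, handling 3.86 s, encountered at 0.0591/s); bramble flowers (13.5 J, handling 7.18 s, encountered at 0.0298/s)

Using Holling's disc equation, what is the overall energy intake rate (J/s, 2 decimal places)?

R = Σλ_iE_i / (1 + Σλ_ih_i)
Numerator: 0.0591×11 + 0.0298×13.5 = 1.052
Denominator: 1 + 0.0591×3.86 + 0.0298×7.18 = 1.442
R = 1.052/1.442 = 0.7298 J/s

0.73 J/s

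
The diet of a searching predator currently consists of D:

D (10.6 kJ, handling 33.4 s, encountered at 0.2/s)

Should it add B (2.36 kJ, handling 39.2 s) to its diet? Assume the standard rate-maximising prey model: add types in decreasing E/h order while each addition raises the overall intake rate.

No

On D alone, R = ΣλE/(1+Σλh) = 2.12/7.68 = 0.276 kJ/s.
B: E/h = 2.36/39.2 = 0.0602 kJ/s.
0.0602 < 0.276, so adding B would lower the average — exclude it.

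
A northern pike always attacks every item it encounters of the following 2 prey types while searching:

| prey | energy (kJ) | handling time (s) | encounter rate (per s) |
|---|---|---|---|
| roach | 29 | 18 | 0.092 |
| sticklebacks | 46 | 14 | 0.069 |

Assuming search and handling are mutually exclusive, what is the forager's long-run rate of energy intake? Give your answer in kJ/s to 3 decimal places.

1.613 kJ/s

Energy encountered per unit search time: 0.092×29 + 0.069×46 = 5.842 kJ/s.
Handling time per unit search time: 0.092×18 + 0.069×14 = 2.622.
Rate = 5.842/(1 + 2.622) = 1.613 kJ/s.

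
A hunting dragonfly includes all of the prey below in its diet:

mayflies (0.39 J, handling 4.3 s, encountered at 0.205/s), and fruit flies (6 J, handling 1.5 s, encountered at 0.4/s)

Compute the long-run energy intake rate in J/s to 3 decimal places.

R = Σλ_iE_i / (1 + Σλ_ih_i)
Numerator: 0.205×0.39 + 0.4×6 = 2.48
Denominator: 1 + 0.205×4.3 + 0.4×1.5 = 2.482
R = 2.48/2.482 = 0.9994 J/s

0.999 J/s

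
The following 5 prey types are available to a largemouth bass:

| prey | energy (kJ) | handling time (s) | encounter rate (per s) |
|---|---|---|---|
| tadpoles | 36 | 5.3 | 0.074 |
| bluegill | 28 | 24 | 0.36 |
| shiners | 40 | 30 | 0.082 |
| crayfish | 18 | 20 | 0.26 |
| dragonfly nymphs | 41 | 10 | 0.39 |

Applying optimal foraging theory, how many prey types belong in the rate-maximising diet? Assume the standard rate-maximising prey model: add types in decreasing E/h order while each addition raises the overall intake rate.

2

Rank by E/h (kJ/s): tadpoles 6.79, dragonfly nymphs 4.1, shiners 1.33, bluegill 1.17, crayfish 0.9. Include each in turn until the next type's E/h falls below the running intake rate.
Rate on top 1: 1.914. dragonfly nymphs: 4.1 > 1.914 → include.
Rate on top 2: 3.525. shiners: 1.33 < 3.525 → exclude; stop.
Optimal diet: tadpoles, dragonfly nymphs — 2 of 5 types.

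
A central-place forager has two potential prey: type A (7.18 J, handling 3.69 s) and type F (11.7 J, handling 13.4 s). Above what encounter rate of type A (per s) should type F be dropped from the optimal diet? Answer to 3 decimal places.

0.221 per s

The zero-one rule: include type F iff E₂/h₂ > λE₁/(1+λh₁). Equality gives the switch point.
λE₁h₂ = E₂ + λE₂h₁ ⇒ λ = E₂/(E₁h₂ − E₂h₁) = 11.7/(96.21 − 43.17) = 0.2206 per s.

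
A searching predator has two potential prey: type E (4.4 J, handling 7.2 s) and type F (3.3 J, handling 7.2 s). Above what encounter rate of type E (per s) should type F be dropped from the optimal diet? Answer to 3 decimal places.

At the threshold, the rate on type E alone equals the profitability of type F: λ·4.4/(1 + λ·7.2) = 3.3/7.2 = 0.4583.
Rearranging, λ(4.4 − 0.4583×7.2) = 0.4583, so λ = 0.4583/1.1 = 0.4167 per s.

0.417 per s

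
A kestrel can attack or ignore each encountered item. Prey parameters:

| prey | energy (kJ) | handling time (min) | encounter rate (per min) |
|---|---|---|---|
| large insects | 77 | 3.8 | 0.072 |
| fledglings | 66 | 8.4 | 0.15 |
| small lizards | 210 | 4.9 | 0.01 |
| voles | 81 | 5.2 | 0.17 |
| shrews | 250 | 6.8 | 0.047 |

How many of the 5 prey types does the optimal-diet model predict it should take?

4

Profitabilities (E/h, kJ/min): small lizards 42.9, shrews 36.8, large insects 20.3, voles 15.6, fledglings 7.86. Add prey in this order while the next type's profitability exceeds the intake rate on those already taken.
Rate on top 1: 2.002. shrews: 36.8 > 2.002 → include.
Rate on top 2: 10.12. large insects: 20.3 > 10.12 → include.
Rate on top 3: 11.81. voles: 15.6 > 11.81 → include.
Rate on top 4: 13.13. fledglings: 7.86 < 13.13 → exclude; stop.
Optimal diet: small lizards, shrews, large insects, voles — 4 of 5 types.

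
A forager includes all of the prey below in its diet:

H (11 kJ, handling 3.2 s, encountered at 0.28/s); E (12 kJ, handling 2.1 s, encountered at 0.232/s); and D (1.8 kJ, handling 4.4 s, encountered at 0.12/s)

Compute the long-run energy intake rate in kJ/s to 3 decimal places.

2.088 kJ/s

R = (0.28×11 + 0.232×12 + 0.12×1.8) / (1 + 0.28×3.2 + 0.232×2.1 + 0.12×4.4) = 6.08/2.911 = 2.088 kJ/s.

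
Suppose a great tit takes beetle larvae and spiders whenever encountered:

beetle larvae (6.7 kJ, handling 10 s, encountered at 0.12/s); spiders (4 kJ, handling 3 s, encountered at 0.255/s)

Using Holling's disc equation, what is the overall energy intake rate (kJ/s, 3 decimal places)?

0.615 kJ/s

R = (0.12×6.7 + 0.255×4) / (1 + 0.12×10 + 0.255×3) = 1.824/2.965 = 0.6152 kJ/s.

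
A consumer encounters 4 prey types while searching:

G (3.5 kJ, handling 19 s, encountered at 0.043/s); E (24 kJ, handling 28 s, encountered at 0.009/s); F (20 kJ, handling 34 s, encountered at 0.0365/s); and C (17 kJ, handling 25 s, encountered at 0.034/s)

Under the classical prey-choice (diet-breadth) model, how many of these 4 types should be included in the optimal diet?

3

Rank by E/h (kJ/s): E 0.857, C 0.68, F 0.588, G 0.184. Include each in turn until the next type's E/h falls below the running intake rate.
Rate on top 1: 0.1725. C: 0.68 > 0.1725 → include.
Rate on top 2: 0.3777. F: 0.588 > 0.3777 → include.
Rate on top 3: 0.4559. G: 0.184 < 0.4559 → exclude; stop.
Optimal diet: E, C, F — 3 of 4 types.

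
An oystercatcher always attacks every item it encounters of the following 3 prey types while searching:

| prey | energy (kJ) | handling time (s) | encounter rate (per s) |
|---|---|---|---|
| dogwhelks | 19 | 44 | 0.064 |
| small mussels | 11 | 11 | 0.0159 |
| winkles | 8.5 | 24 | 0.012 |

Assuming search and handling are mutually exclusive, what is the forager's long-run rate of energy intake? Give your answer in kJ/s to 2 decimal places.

0.35 kJ/s

Energy encountered per unit search time: 0.064×19 + 0.0159×11 + 0.012×8.5 = 1.493 kJ/s.
Handling time per unit search time: 0.064×44 + 0.0159×11 + 0.012×24 = 3.279.
Rate = 1.493/(1 + 3.279) = 0.3489 kJ/s.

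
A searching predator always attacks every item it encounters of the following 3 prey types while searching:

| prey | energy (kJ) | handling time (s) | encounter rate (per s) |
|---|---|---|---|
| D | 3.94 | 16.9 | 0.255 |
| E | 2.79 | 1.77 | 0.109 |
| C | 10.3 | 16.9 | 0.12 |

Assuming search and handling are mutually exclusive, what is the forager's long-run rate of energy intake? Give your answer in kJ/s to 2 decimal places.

R = (0.255×3.94 + 0.109×2.79 + 0.12×10.3) / (1 + 0.255×16.9 + 0.109×1.77 + 0.12×16.9) = 2.545/7.53 = 0.3379 kJ/s.

0.34 kJ/s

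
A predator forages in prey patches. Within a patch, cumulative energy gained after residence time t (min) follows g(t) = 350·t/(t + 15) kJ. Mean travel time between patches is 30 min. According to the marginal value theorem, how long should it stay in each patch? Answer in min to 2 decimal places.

21.21 min

Optimal t* satisfies g'(t*) = g(t*)/(T + t*).
g'(t) = 350·15/(t + 15)². Setting 350·15/(t+15)² = 350t/[(t+15)(30+t)] gives 15(30+t) = t(t+15), so t² = 15×30 = 450.
t* = √450 = 21.21 min.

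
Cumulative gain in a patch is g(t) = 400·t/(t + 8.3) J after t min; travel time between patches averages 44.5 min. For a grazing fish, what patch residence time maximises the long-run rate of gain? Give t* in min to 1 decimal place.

Maximise g(t)/(T+t): set derivative to zero → g'(t)(T+t) = g(t).
g'(t) = 400·8.3/(t + 8.3)². Setting 400·8.3/(t+8.3)² = 400t/[(t+8.3)(44.5+t)] gives 8.3(44.5+t) = t(t+8.3), so t² = 8.3×44.5 = 369.4.
t* = √369.4 = 19.22 min.

19.2 min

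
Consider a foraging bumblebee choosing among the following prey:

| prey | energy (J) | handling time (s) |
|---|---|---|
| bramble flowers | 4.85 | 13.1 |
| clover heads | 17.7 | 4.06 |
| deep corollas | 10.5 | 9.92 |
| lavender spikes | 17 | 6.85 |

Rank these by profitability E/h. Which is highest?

clover heads

In descending order of E/h:
clover heads: 17.7/4.06 = 4.36 J/s
lavender spikes: 17/6.85 = 2.48 J/s
deep corollas: 10.5/9.92 = 1.06 J/s
bramble flowers: 4.85/13.1 = 0.37 J/s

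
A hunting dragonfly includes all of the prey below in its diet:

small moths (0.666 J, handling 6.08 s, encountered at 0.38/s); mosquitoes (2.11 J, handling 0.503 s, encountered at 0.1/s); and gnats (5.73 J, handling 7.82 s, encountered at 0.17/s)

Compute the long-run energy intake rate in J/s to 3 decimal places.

R = (0.38×0.666 + 0.1×2.11 + 0.17×5.73) / (1 + 0.38×6.08 + 0.1×0.503 + 0.17×7.82) = 1.438/4.69 = 0.3066 J/s.

0.307 J/s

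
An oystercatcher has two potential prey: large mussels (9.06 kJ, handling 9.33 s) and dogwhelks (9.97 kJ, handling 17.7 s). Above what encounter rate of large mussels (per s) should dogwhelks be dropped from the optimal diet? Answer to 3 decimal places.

0.148 per s

The zero-one rule: include dogwhelks iff E₂/h₂ > λE₁/(1+λh₁). Equality gives the switch point.
λE₁h₂ = E₂ + λE₂h₁ ⇒ λ = E₂/(E₁h₂ − E₂h₁) = 9.97/(160.4 − 93.02) = 0.1481 per s.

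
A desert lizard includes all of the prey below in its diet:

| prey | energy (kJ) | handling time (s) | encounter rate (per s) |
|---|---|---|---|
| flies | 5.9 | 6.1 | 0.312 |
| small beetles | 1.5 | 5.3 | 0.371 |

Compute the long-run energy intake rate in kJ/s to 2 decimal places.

R = (0.312×5.9 + 0.371×1.5) / (1 + 0.312×6.1 + 0.371×5.3) = 2.397/4.869 = 0.4923 kJ/s.

0.49 kJ/s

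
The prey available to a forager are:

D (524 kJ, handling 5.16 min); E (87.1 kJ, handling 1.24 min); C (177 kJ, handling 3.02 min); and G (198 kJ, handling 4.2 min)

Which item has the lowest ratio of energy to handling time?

G

In descending order of E/h:
D: 524/5.16 = 102 kJ/min
E: 87.1/1.24 = 70.2 kJ/min
C: 177/3.02 = 58.6 kJ/min
G: 198/4.2 = 47.1 kJ/min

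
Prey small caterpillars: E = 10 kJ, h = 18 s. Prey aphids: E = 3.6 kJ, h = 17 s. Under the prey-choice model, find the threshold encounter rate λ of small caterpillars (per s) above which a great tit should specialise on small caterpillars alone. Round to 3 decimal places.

0.034 per s

At the threshold, the rate on small caterpillars alone equals the profitability of aphids: λ·10/(1 + λ·18) = 3.6/17 = 0.2118.
Rearranging, λ(10 − 0.2118×18) = 0.2118, so λ = 0.2118/6.188 = 0.03422 per s.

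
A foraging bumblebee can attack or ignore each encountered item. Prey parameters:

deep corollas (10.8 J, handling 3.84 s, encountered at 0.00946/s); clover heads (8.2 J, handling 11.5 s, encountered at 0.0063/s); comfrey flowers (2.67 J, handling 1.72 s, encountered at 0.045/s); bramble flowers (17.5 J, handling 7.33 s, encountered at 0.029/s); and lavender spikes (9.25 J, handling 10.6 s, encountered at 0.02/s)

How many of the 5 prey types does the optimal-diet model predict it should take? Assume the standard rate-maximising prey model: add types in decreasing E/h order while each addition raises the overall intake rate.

Rank by E/h (J/s): deep corollas 2.81, bramble flowers 2.39, comfrey flowers 1.55, lavender spikes 0.873, clover heads 0.713. Include each in turn until the next type's E/h falls below the running intake rate.
Rate on top 1: 0.09859. bramble flowers: 2.39 > 0.09859 → include.
Rate on top 2: 0.4882. comfrey flowers: 1.55 > 0.4882 → include.
Rate on top 3: 0.5503. lavender spikes: 0.873 > 0.5503 → include.
Rate on top 4: 0.5947. clover heads: 0.713 > 0.5947 → include.
Optimal diet: deep corollas, bramble flowers, comfrey flowers, lavender spikes, clover heads — 5 of 5 types.

5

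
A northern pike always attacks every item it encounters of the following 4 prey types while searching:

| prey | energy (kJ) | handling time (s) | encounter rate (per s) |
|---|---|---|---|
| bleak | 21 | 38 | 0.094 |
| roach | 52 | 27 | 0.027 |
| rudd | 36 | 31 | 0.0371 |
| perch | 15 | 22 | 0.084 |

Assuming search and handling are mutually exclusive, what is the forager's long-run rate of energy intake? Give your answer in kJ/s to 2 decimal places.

R = (0.094×21 + 0.027×52 + 0.0371×36 + 0.084×15) / (1 + 0.094×38 + 0.027×27 + 0.0371×31 + 0.084×22) = 5.974/8.299 = 0.7198 kJ/s.

0.72 kJ/s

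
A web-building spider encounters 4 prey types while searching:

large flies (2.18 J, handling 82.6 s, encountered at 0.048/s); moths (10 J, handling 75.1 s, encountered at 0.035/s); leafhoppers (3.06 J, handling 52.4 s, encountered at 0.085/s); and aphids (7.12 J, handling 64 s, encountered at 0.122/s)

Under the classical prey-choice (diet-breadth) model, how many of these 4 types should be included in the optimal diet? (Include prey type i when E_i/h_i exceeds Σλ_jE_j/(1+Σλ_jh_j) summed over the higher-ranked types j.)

Profitabilities (E/h, J/s): moths 0.133, aphids 0.111, leafhoppers 0.0584, large flies 0.0264. Add prey in this order while the next type's profitability exceeds the intake rate on those already taken.
Rate on top 1: 0.09646. aphids: 0.111 > 0.09646 → include.
Rate on top 2: 0.1066. leafhoppers: 0.0584 < 0.1066 → exclude; stop.
Optimal diet: moths, aphids — 2 of 4 types.

2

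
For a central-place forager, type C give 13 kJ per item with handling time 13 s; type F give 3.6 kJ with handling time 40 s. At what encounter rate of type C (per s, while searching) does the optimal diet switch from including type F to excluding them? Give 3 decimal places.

0.008 per s

The zero-one rule: include type F iff E₂/h₂ > λE₁/(1+λh₁). Equality gives the switch point.
λE₁h₂ = E₂ + λE₂h₁ ⇒ λ = E₂/(E₁h₂ − E₂h₁) = 3.6/(520 − 46.8) = 0.007608 per s.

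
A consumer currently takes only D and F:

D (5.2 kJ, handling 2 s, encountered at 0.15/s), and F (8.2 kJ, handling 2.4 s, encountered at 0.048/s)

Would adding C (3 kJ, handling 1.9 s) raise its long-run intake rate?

On D and F alone, R = ΣλE/(1+Σλh) = 1.174/1.415 = 0.8293 kJ/s.
C: E/h = 3/1.9 = 1.579 kJ/s.
1.579 > 0.8293, so adding C raises the average — include it.

Yes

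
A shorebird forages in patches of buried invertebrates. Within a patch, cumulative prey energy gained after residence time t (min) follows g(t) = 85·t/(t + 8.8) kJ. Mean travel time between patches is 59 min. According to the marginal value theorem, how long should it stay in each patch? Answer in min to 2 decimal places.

22.79 min

Optimal t* satisfies g'(t*) = g(t*)/(T + t*).
g'(t) = 85·8.8/(t + 8.8)². Setting 85·8.8/(t+8.8)² = 85t/[(t+8.8)(59+t)] gives 8.8(59+t) = t(t+8.8), so t² = 8.8×59 = 519.2.
t* = √519.2 = 22.79 min.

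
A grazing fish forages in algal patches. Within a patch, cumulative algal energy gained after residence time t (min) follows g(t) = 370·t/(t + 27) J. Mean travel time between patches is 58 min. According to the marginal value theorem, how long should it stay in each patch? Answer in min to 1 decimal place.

39.6 min

Optimal t* satisfies g'(t*) = g(t*)/(T + t*).
g'(t) = 370·27/(t + 27)². Setting 370·27/(t+27)² = 370t/[(t+27)(58+t)] gives 27(58+t) = t(t+27), so t² = 27×58 = 1566.
t* = √1566 = 39.57 min.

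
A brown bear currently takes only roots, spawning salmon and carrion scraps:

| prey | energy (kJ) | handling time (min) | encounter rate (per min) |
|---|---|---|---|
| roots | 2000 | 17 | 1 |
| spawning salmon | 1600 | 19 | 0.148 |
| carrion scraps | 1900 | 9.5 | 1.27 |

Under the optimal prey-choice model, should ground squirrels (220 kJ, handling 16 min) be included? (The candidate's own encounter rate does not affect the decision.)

Intake rate on the current diet: R = (1×2000 + 0.148×1600 + 1.27×1900) / (1 + 1×17 + 0.148×19 + 1.27×9.5) = 4650/32.88 = 141.4 kJ/min.
Profitability of ground squirrels: 220/16 = 13.75 kJ/min.
Since 13.75 < R, time spent handling ground squirrels is better spent searching.

No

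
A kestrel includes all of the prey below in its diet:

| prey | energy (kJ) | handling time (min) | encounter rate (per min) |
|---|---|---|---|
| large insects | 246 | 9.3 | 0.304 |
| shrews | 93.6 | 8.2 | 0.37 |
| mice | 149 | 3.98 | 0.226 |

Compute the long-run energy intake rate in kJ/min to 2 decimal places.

R = Σλ_iE_i / (1 + Σλ_ih_i)
Numerator: 0.304×246 + 0.37×93.6 + 0.226×149 = 143.1
Denominator: 1 + 0.304×9.3 + 0.37×8.2 + 0.226×3.98 = 7.761
R = 143.1/7.761 = 18.44 kJ/min

18.44 kJ/min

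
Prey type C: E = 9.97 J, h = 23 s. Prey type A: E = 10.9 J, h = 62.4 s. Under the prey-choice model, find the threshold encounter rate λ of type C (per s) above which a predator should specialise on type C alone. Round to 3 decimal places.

Drop type A once their profitability E₂/h₂ falls below the rate achievable on type C alone: E₂/h₂ = λE₁/(1 + λh₁).
Solve for λ: λE₁h₂ = E₂(1 + λh₁) → λ(E₁h₂ − E₂h₁) = E₂ → λ = E₂/(E₁h₂ − E₂h₁).
λ = 10.9/(9.97×62.4 − 10.9×23) = 10.9/371.4 = 0.02935 per s.

0.029 per s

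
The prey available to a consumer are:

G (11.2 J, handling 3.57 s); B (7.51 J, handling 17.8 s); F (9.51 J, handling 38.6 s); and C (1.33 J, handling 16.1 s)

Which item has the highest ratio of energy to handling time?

In descending order of E/h:
G: 11.2/3.57 = 3.14 J/s
B: 7.51/17.8 = 0.422 J/s
F: 9.51/38.6 = 0.246 J/s
C: 1.33/16.1 = 0.0826 J/s

G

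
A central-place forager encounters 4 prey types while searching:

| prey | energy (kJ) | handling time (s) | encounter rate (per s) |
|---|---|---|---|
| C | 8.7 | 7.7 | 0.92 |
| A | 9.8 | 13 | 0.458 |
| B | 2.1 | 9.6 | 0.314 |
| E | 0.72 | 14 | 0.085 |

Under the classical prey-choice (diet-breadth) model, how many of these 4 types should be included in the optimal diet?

Rank by E/h (kJ/s): C 1.13, A 0.754, B 0.219, E 0.0514. Include each in turn until the next type's E/h falls below the running intake rate.
Rate on top 1: 0.9901. A: 0.754 < 0.9901 → exclude; stop.
Optimal diet: C — 1 of 4 types.

1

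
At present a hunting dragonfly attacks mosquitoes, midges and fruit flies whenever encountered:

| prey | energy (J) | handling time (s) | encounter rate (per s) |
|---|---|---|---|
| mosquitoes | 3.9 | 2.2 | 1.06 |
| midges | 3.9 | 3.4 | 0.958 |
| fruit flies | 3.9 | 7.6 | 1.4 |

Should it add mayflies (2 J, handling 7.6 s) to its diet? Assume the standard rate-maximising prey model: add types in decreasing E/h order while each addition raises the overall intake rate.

On mosquitoes, midges and fruit flies alone, R = ΣλE/(1+Σλh) = 13.33/17.23 = 0.7737 J/s.
mayflies: E/h = 2/7.6 = 0.2632 J/s.
Since 0.2632 < R, time spent handling mayflies is better spent searching.

No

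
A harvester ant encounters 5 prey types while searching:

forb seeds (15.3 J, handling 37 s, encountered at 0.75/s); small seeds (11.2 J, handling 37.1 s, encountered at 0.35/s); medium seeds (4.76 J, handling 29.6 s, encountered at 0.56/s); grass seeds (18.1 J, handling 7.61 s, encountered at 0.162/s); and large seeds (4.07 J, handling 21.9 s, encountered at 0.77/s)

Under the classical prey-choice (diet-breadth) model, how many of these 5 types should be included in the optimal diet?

Rank by E/h (J/s): grass seeds 2.38, forb seeds 0.414, small seeds 0.302, large seeds 0.186, medium seeds 0.161. Include each in turn until the next type's E/h falls below the running intake rate.
Rate on top 1: 1.313. forb seeds: 0.414 < 1.313 → exclude; stop.
Optimal diet: grass seeds — 1 of 5 types.

1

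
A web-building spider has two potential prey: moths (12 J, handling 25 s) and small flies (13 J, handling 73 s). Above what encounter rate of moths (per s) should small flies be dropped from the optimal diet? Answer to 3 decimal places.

0.024 per s

At the threshold, the rate on moths alone equals the profitability of small flies: λ·12/(1 + λ·25) = 13/73 = 0.1781.
Rearranging, λ(12 − 0.1781×25) = 0.1781, so λ = 0.1781/7.548 = 0.02359 per s.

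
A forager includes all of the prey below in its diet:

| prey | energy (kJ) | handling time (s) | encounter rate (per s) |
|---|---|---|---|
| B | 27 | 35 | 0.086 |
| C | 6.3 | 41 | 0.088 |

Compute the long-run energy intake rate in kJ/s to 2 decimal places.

R = Σλ_iE_i / (1 + Σλ_ih_i)
Numerator: 0.086×27 + 0.088×6.3 = 2.876
Denominator: 1 + 0.086×35 + 0.088×41 = 7.618
R = 2.876/7.618 = 0.3776 kJ/s

0.38 kJ/s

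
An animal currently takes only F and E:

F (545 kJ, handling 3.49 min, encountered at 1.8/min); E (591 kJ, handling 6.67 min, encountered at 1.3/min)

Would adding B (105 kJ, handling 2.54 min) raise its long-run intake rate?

Current rate: (1.8×545 + 1.3×591)/(1 + 1.8×3.49 + 1.3×6.67) = 109.7 kJ/min.
B: E/h = 105/2.54 = 41.34 kJ/min.
41.34 < 109.7, so adding B would lower the average — exclude it.

No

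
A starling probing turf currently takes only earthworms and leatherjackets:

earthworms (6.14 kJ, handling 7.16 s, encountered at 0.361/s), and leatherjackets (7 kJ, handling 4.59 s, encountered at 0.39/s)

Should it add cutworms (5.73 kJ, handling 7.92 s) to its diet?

On earthworms and leatherjackets alone, R = ΣλE/(1+Σλh) = 4.947/5.375 = 0.9203 kJ/s.
cutworms: E/h = 5.73/7.92 = 0.7235 kJ/s.
0.7235 < 0.9203, so adding cutworms would lower the average — exclude it.

No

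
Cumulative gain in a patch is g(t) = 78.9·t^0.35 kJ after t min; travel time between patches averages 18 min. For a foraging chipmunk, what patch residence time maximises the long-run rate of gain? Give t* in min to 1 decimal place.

Optimal t* satisfies g'(t*) = g(t*)/(T + t*).
g'(t) = 0.35·78.9·t^-0.65. Setting 0.35·78.9·t^-0.65 = 78.9·t^0.35/(18+t) gives 0.35(18+t) = t, so 0.65·t = 0.35×18.
t* = 0.35×18/0.65 = 9.692 min.

9.7 min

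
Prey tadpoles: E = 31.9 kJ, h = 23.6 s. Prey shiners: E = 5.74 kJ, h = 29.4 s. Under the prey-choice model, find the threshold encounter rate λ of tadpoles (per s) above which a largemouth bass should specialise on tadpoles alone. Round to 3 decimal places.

The zero-one rule: include shiners iff E₂/h₂ > λE₁/(1+λh₁). Equality gives the switch point.
λE₁h₂ = E₂ + λE₂h₁ ⇒ λ = E₂/(E₁h₂ − E₂h₁) = 5.74/(937.9 − 135.5) = 0.007154 per s.

0.007 per s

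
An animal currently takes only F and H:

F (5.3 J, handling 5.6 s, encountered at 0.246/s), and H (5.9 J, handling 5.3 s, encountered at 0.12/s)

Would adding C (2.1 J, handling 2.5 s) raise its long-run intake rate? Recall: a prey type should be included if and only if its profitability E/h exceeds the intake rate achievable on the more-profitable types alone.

Current rate: (0.246×5.3 + 0.12×5.9)/(1 + 0.246×5.6 + 0.12×5.3) = 0.6676 J/s.
C: E/h = 2.1/2.5 = 0.84 J/s.
Since 0.84 > R, including C increases the long-run rate.

Yes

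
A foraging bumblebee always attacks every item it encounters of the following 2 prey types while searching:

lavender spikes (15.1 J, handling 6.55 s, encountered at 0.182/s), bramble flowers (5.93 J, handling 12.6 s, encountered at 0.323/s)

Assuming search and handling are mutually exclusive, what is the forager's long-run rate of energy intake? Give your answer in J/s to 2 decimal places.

R = Σλ_iE_i / (1 + Σλ_ih_i)
Numerator: 0.182×15.1 + 0.323×5.93 = 4.664
Denominator: 1 + 0.182×6.55 + 0.323×12.6 = 6.262
R = 4.664/6.262 = 0.7448 J/s

0.74 J/s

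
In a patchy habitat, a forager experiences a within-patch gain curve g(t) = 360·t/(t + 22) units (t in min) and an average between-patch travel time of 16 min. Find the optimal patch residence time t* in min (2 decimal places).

18.76 min

Maximise g(t)/(T+t): set derivative to zero → g'(t)(T+t) = g(t).
g'(t) = 360·22/(t + 22)². Setting 360·22/(t+22)² = 360t/[(t+22)(16+t)] gives 22(16+t) = t(t+22), so t² = 22×16 = 352.
t* = √352 = 18.76 min.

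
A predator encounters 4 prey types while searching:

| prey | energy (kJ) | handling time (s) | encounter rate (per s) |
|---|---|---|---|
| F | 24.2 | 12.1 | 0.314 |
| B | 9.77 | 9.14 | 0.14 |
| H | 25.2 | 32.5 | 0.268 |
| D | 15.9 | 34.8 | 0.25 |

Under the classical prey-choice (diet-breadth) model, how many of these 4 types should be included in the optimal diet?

1

Rank by E/h (kJ/s): F 2, B 1.07, H 0.775, D 0.457. Include each in turn until the next type's E/h falls below the running intake rate.
Rate on top 1: 1.583. B: 1.07 < 1.583 → exclude; stop.
Optimal diet: F — 1 of 4 types.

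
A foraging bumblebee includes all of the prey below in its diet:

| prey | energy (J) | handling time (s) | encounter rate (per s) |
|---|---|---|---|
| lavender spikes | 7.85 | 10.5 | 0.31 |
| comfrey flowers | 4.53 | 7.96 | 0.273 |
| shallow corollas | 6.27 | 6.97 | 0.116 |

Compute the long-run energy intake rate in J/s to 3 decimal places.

R = Σλ_iE_i / (1 + Σλ_ih_i)
Numerator: 0.31×7.85 + 0.273×4.53 + 0.116×6.27 = 4.398
Denominator: 1 + 0.31×10.5 + 0.273×7.96 + 0.116×6.97 = 7.237
R = 4.398/7.237 = 0.6077 J/s

0.608 J/s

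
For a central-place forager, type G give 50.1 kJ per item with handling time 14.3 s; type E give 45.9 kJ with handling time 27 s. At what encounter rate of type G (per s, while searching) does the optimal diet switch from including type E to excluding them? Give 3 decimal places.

0.066 per s

At the threshold, the rate on type G alone equals the profitability of type E: λ·50.1/(1 + λ·14.3) = 45.9/27 = 1.7.
Rearranging, λ(50.1 − 1.7×14.3) = 1.7, so λ = 1.7/25.79 = 0.06592 per s.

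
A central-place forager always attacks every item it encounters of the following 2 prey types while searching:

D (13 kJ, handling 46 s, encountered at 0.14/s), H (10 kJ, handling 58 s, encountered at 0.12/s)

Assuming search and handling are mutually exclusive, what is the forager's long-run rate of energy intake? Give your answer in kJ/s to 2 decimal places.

Energy encountered per unit search time: 0.14×13 + 0.12×10 = 3.02 kJ/s.
Handling time per unit search time: 0.14×46 + 0.12×58 = 13.4.
Rate = 3.02/(1 + 13.4) = 0.2097 kJ/s.

0.21 kJ/s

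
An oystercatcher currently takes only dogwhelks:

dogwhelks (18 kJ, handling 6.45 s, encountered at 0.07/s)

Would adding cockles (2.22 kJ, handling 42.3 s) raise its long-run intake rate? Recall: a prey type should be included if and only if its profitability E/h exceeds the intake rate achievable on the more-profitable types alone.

No

Intake rate on the current diet: R = (0.07×18) / (1 + 0.07×6.45) = 1.26/1.452 = 0.8681 kJ/s.
cockles: E/h = 2.22/42.3 = 0.05248 kJ/s.
Since 0.05248 < R, time spent handling cockles is better spent searching.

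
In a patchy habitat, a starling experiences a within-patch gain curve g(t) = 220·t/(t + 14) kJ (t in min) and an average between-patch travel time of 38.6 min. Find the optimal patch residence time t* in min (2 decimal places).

Optimal t* satisfies g'(t*) = g(t*)/(T + t*).
g'(t) = 220·14/(t + 14)². Setting 220·14/(t+14)² = 220t/[(t+14)(38.6+t)] gives 14(38.6+t) = t(t+14), so t² = 14×38.6 = 540.4.
t* = √540.4 = 23.25 min.

23.25 min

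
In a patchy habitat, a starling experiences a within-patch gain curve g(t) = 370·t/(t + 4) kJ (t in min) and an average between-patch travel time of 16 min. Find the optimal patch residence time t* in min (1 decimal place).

By the marginal value theorem, leave when the instantaneous gain rate g'(t) equals the habitat-wide average g(t)/(T + t).
g'(t) = 370·4/(t + 4)². Setting 370·4/(t+4)² = 370t/[(t+4)(16+t)] gives 4(16+t) = t(t+4), so t² = 4×16 = 64.
t* = √64 = 8 min.

8.0 min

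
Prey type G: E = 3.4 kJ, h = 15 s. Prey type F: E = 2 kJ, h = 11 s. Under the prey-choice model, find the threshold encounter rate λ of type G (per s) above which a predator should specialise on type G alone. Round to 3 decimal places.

0.270 per s

The zero-one rule: include type F iff E₂/h₂ > λE₁/(1+λh₁). Equality gives the switch point.
λE₁h₂ = E₂ + λE₂h₁ ⇒ λ = E₂/(E₁h₂ − E₂h₁) = 2/(37.4 − 30) = 0.2703 per s.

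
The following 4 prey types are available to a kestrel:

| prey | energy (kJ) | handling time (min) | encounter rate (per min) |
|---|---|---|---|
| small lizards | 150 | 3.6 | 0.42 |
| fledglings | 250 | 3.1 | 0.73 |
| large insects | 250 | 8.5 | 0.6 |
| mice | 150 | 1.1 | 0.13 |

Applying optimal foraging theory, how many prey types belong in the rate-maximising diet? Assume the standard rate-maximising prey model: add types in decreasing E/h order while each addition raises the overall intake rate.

Rank by E/h (kJ/min): mice 136, fledglings 80.6, small lizards 41.7, large insects 29.4. Include each in turn until the next type's E/h falls below the running intake rate.
Rate on top 1: 17.06. fledglings: 80.6 > 17.06 → include.
Rate on top 2: 59.31. small lizards: 41.7 < 59.31 → exclude; stop.
Optimal diet: mice, fledglings — 2 of 4 types.

2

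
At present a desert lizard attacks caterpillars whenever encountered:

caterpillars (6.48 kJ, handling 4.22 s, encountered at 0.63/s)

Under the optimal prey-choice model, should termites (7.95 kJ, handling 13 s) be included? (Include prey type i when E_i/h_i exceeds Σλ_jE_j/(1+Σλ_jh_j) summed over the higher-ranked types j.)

No

Current rate: (0.63×6.48)/(1 + 0.63×4.22) = 1.116 kJ/s.
Profitability of termites: 7.95/13 = 0.6115 kJ/s.
0.6115 < 1.116, so adding termites would lower the average — exclude it.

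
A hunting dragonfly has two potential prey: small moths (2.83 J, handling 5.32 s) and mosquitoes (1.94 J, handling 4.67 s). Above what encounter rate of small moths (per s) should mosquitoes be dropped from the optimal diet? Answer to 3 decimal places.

0.670 per s

Drop mosquitoes once their profitability E₂/h₂ falls below the rate achievable on small moths alone: E₂/h₂ = λE₁/(1 + λh₁).
Solve for λ: λE₁h₂ = E₂(1 + λh₁) → λ(E₁h₂ − E₂h₁) = E₂ → λ = E₂/(E₁h₂ − E₂h₁).
λ = 1.94/(2.83×4.67 − 1.94×5.32) = 1.94/2.895 = 0.6701 per s.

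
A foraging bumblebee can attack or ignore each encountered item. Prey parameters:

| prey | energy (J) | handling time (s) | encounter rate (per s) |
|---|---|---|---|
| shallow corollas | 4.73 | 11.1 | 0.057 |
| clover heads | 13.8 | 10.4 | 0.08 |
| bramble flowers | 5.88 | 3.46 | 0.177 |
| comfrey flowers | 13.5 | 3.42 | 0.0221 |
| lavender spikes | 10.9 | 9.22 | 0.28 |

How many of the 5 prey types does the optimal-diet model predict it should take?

4

Rank by E/h (J/s): comfrey flowers 3.95, bramble flowers 1.7, clover heads 1.33, lavender spikes 1.18, shallow corollas 0.426. Include each in turn until the next type's E/h falls below the running intake rate.
Rate on top 1: 0.2774. bramble flowers: 1.7 > 0.2774 → include.
Rate on top 2: 0.7933. clover heads: 1.33 > 0.7933 → include.
Rate on top 3: 0.9695. lavender spikes: 1.18 > 0.9695 → include.
Rate on top 4: 1.077. shallow corollas: 0.426 < 1.077 → exclude; stop.
Optimal diet: comfrey flowers, bramble flowers, clover heads, lavender spikes — 4 of 5 types.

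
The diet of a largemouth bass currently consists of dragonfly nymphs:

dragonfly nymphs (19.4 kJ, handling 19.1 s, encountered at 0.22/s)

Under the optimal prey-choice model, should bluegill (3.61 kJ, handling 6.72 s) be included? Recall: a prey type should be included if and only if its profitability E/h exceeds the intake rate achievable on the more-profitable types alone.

No

On dragonfly nymphs alone, R = ΣλE/(1+Σλh) = 4.268/5.202 = 0.8205 kJ/s.
Profitability of bluegill: 3.61/6.72 = 0.5372 kJ/s.
Since 0.5372 < R, time spent handling bluegill is better spent searching.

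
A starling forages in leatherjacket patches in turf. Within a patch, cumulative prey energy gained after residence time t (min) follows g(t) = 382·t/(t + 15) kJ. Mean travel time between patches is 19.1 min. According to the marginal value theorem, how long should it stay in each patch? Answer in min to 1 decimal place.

16.9 min

Optimal t* satisfies g'(t*) = g(t*)/(T + t*).
g'(t) = 382·15/(t + 15)². Setting 382·15/(t+15)² = 382t/[(t+15)(19.1+t)] gives 15(19.1+t) = t(t+15), so t² = 15×19.1 = 286.5.
t* = √286.5 = 16.93 min.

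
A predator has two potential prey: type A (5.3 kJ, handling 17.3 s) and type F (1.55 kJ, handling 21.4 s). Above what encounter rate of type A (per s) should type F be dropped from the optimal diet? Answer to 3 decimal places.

0.018 per s

The zero-one rule: include type F iff E₂/h₂ > λE₁/(1+λh₁). Equality gives the switch point.
λE₁h₂ = E₂ + λE₂h₁ ⇒ λ = E₂/(E₁h₂ − E₂h₁) = 1.55/(113.4 − 26.82) = 0.0179 per s.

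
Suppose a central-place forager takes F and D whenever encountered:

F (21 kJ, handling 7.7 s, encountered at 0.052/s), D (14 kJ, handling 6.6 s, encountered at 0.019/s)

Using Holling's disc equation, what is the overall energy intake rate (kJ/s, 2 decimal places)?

0.89 kJ/s

R = Σλ_iE_i / (1 + Σλ_ih_i)
Numerator: 0.052×21 + 0.019×14 = 1.358
Denominator: 1 + 0.052×7.7 + 0.019×6.6 = 1.526
R = 1.358/1.526 = 0.89 kJ/s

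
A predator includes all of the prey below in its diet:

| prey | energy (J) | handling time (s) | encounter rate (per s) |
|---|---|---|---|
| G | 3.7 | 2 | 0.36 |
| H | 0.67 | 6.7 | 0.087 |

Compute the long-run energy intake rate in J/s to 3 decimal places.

0.604 J/s

R = Σλ_iE_i / (1 + Σλ_ih_i)
Numerator: 0.36×3.7 + 0.087×0.67 = 1.39
Denominator: 1 + 0.36×2 + 0.087×6.7 = 2.303
R = 1.39/2.303 = 0.6037 J/s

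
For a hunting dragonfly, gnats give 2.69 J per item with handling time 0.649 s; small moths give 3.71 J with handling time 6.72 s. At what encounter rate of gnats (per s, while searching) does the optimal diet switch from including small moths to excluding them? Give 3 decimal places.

0.237 per s

Drop small moths once their profitability E₂/h₂ falls below the rate achievable on gnats alone: E₂/h₂ = λE₁/(1 + λh₁).
Solve for λ: λE₁h₂ = E₂(1 + λh₁) → λ(E₁h₂ − E₂h₁) = E₂ → λ = E₂/(E₁h₂ − E₂h₁).
λ = 3.71/(2.69×6.72 − 3.71×0.649) = 3.71/15.67 = 0.2368 per s.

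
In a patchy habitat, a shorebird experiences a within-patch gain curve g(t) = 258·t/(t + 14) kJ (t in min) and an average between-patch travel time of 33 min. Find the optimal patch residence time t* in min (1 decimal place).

Optimal t* satisfies g'(t*) = g(t*)/(T + t*).
g'(t) = 258·14/(t + 14)². Setting 258·14/(t+14)² = 258t/[(t+14)(33+t)] gives 14(33+t) = t(t+14), so t² = 14×33 = 462.
t* = √462 = 21.49 min.

21.5 min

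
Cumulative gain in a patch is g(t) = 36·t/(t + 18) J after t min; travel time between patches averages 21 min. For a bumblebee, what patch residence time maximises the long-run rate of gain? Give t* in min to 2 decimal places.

19.44 min

Optimal t* satisfies g'(t*) = g(t*)/(T + t*).
g'(t) = 36·18/(t + 18)². Setting 36·18/(t+18)² = 36t/[(t+18)(21+t)] gives 18(21+t) = t(t+18), so t² = 18×21 = 378.
t* = √378 = 19.44 min.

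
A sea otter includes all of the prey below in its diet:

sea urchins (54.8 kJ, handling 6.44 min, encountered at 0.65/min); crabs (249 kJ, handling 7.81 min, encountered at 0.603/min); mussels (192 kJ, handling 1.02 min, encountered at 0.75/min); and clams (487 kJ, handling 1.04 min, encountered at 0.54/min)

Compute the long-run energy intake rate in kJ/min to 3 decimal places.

Energy encountered per unit search time: 0.65×54.8 + 0.603×249 + 0.75×192 + 0.54×487 = 592.7 kJ/min.
Handling time per unit search time: 0.65×6.44 + 0.603×7.81 + 0.75×1.02 + 0.54×1.04 = 10.22.
Rate = 592.7/(1 + 10.22) = 52.82 kJ/min.

52.820 kJ/min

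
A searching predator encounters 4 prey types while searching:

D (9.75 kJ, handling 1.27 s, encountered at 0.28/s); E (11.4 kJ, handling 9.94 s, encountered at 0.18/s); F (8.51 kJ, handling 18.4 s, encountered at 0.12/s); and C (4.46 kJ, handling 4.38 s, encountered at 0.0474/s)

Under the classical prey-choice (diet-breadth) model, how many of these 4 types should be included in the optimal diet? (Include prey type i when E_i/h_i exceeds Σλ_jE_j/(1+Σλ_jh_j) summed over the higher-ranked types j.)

Profitabilities (E/h, kJ/s): D 7.68, E 1.15, C 1.02, F 0.463. Add prey in this order while the next type's profitability exceeds the intake rate on those already taken.
Rate on top 1: 2.014. E: 1.15 < 2.014 → exclude; stop.
Optimal diet: D — 1 of 4 types.

1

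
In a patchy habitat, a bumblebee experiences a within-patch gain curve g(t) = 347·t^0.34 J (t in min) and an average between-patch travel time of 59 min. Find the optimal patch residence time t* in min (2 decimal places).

Maximise g(t)/(T+t): set derivative to zero → g'(t)(T+t) = g(t).
g'(t) = 0.34·347·t^-0.66. Setting 0.34·347·t^-0.66 = 347·t^0.34/(59+t) gives 0.34(59+t) = t, so 0.66·t = 0.34×59.
t* = 0.34×59/0.66 = 30.39 min.

30.39 min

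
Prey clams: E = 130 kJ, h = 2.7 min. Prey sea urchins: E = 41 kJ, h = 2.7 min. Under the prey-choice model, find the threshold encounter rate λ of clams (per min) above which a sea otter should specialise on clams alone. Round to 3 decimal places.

At the threshold, the rate on clams alone equals the profitability of sea urchins: λ·130/(1 + λ·2.7) = 41/2.7 = 15.19.
Rearranging, λ(130 − 15.19×2.7) = 15.19, so λ = 15.19/89 = 0.1706 per min.

0.171 per min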